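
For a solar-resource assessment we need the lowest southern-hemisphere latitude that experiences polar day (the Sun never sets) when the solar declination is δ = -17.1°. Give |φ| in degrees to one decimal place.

Polar day requires cos H₀ = −tan φ tan δ ≤ −1, i.e. tan φ tan δ ≥ 1.
The boundary is |tan φ| · |tan δ| = 1, so |φ| = 90° − |δ| = 90° − 17.1° = 72.9° in the southern hemisphere.

|φ| = 72.9°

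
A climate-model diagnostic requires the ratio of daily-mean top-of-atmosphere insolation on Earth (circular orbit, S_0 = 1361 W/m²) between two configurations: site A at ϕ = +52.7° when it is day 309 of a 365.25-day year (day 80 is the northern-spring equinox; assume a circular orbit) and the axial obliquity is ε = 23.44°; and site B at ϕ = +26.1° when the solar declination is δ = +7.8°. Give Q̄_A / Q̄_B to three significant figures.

— Configuration A (ϕ=+52.7°):
Solar longitude: L_s = 360° × (309 − 80)/365.25 = 225.708°.
sin δ = sin 23.44° × sin 225.708° = -0.28474, so δ = -16.543°.
cos h₀ = −tan(+52.7°) tan(-16.543°) = 0.3899, h₀ = 1.1703 rad.
Bracket: h₀ sin ϕ sin δ + cos ϕ cos δ sin h₀ = 1.1703×0.79547×-0.28474 + 0.60599×0.95861×0.92085 = -0.265075 + 0.534929 = 0.269854.
Q̄ = (S_0/π) × [bracket] = (1361/π) × 0.269854 = 116.91 W/m².
— Configuration B (ϕ=+26.1°):
cos h₀ = −tan(+26.1°) tan(+7.800°) = -0.0671, h₀ = 1.6380 rad.
Bracket: h₀ sin ϕ sin δ + cos ϕ cos δ sin h₀ = 1.6380×0.43994×0.13572 + 0.89803×0.99075×0.99775 = 0.097803 + 0.887721 = 0.985524.
Q̄ = (S_0/π) × [bracket] = (1361/π) × 0.985524 = 426.95 W/m².
Ratio Q̄_A / Q̄_B = 116.91 / 426.95 = 0.2738.

Q̄_A / Q̄_B ≈ 0.274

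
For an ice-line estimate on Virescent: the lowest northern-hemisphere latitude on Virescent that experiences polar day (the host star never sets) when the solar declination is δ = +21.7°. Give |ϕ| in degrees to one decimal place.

|ϕ| = 68.3°

Polar day requires cos h₀ = −tan ϕ tan δ ≤ −1, i.e. tan ϕ tan δ ≥ 1.
The boundary is |tan ϕ| · |tan δ| = 1, so |ϕ| = 90° − |δ| = 90° − 21.7° = 68.3° in the northern hemisphere.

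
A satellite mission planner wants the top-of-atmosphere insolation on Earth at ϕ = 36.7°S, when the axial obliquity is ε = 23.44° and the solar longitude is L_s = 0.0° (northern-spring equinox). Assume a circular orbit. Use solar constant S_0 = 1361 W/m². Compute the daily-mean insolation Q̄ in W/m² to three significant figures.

Q̄ ≈ 347 W/m²

Solar declination: sin δ = sin ε · sin L_s = sin 23.44° × sin 0.0° = 0.00000, so δ = +0.000°.
cos h₀ = −tan(-36.7°) tan(+0.000°) = 0.0000, h₀ = 1.5708 rad.
Bracket: h₀ sin ϕ sin δ + cos ϕ cos δ sin h₀ = 1.5708×-0.59763×0.00000 + 0.80178×1.00000×1.00000 = -0.000000 + 0.801780 = 0.801780.
Q̄ = (S_0/π) × [bracket] = (1361/π) × 0.801780 = 347.3 W/m².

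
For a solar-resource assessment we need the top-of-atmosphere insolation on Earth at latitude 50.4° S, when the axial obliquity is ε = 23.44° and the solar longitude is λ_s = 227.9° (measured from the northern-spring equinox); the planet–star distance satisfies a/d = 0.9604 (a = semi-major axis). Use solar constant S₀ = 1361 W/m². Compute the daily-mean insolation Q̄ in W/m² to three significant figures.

Q̄ ≈ 403 W/m²

Solar declination: sin δ = sin ε · sin λ_s = sin 23.44° × sin 227.9° = -0.29515, so δ = -17.166°.
cos H₀ = −tan(-50.4°) tan(-17.166°) = -0.3734, H₀ = 1.9535 rad.
Bracket: H₀ sin φ sin δ + cos φ cos δ sin H₀ = 1.9535×-0.77051×-0.29515 + 0.63742×0.95545×0.92767 = 0.444257 + 0.564972 = 1.009229.
Inverse-square distance factor (a/d)² = 0.9604² = 0.922368.
Q̄ = (S₀/π) × 0.922368 × [bracket] = (1361/π) × 0.922368 × 1.009229 = 403.3 W/m².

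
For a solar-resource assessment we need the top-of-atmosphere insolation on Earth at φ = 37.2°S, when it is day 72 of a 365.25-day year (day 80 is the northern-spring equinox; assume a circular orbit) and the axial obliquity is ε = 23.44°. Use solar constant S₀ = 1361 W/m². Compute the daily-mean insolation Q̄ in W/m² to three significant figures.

Q̄ ≈ 367 W/m²

Solar longitude: λ_s = 360° × (72 − 80)/365.25 = -7.885°, i.e. -7.885° + 360° = 352.115°.
sin δ = sin 23.44° × sin 352.115° = -0.05457, so δ = -3.128°.
cos H₀ = −tan(-37.2°) tan(-3.128°) = -0.0415, H₀ = 1.6123 rad.
Bracket: H₀ sin φ sin δ + cos φ cos δ sin H₀ = 1.6123×-0.60460×-0.05457 + 0.79653×0.99851×0.99914 = 0.053195 + 0.794659 = 0.847854.
Q̄ = (S₀/π) × [bracket] = (1361/π) × 0.847854 = 367.3 W/m².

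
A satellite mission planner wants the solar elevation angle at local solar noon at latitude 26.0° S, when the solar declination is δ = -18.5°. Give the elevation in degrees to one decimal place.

At local noon the hour angle is zero, so the zenith angle equals |ϕ − δ| = |-26.0° − (-18.500°)| = 7.500°.
Elevation = 90° − 7.500° = 82.5°.

82.5°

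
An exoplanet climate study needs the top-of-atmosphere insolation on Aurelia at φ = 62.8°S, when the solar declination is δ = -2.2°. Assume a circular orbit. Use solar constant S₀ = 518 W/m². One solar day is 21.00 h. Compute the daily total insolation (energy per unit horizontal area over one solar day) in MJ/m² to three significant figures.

cos H₀ = −tan(-62.8°) tan(-2.200°) = -0.0747, H₀ = 1.6456 rad.
Bracket: H₀ sin φ sin δ + cos φ cos δ sin H₀ = 1.6456×-0.88942×-0.03839 + 0.45710×0.99926×0.99720 = 0.056189 + 0.455483 = 0.511672.
Q̄ = (S₀/π) × [bracket] = (518/π) × 0.511672 = 84.367 W/m².
Daily total = Q̄ × 21.00 h × 3600 s/h = 84.367 × 21.00 × 3600 / 10⁶ = 6.378 MJ/m².

6.38 MJ/m²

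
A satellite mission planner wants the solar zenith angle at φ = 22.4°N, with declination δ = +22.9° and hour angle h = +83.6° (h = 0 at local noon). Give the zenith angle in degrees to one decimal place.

cos θ_z = sin φ sin δ + cos φ cos δ cos h = 0.148284 + 0.094936 = 0.243220.
θ_z = arccos(0.243220) = 75.9°.

θ_z = 75.9°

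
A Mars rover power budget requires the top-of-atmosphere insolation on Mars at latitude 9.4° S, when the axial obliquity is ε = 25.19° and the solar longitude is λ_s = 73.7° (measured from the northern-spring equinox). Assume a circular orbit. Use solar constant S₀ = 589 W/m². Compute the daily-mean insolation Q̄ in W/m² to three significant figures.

Solar declination: sin δ = sin ε · sin λ_s = sin 25.19° × sin 73.7° = 0.40851, so δ = +24.111°.
cos H₀ = −tan(-9.4°) tan(+24.111°) = 0.0741, H₀ = 1.4966 rad.
Bracket: H₀ sin φ sin δ + cos φ cos δ sin H₀ = 1.4966×-0.16333×0.40851 + 0.98657×0.91275×0.99725 = -0.099856 + 0.898015 = 0.798159.
Q̄ = (S₀/π) × [bracket] = (589/π) × 0.798159 = 149.6 W/m².

Q̄ ≈ 150 W/m²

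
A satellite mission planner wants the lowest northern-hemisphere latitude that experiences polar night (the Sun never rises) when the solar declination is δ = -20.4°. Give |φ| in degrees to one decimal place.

Polar night requires cos H₀ = −tan φ tan δ ≥ 1, i.e. tan φ tan δ ≤ −1.
The boundary is |tan φ| · |tan δ| = 1, so |φ| = 90° − |δ| = 90° − 20.4° = 69.6° in the northern hemisphere.

|φ| = 69.6°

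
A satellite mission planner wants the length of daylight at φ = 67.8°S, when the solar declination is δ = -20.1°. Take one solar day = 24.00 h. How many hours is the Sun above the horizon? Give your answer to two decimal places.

cos H₀ = −tan φ · tan δ = −tan(-67.8°) × tan(-20.100°) = -0.8967, so H₀ = 2.6831 rad = 153.73°.
Daylight = 2H₀/(2π) × 24.00 h = (2.6831/π) × 24.00 = 20.50 h.

20.50 h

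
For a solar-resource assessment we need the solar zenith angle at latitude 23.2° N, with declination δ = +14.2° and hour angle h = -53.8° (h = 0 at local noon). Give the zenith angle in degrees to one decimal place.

θ_z = 51.5°

cos θ_z = sin φ sin δ + cos φ cos δ cos h = 0.096637 + 0.526260 = 0.622897.
θ_z = arccos(0.622897) = 51.5°.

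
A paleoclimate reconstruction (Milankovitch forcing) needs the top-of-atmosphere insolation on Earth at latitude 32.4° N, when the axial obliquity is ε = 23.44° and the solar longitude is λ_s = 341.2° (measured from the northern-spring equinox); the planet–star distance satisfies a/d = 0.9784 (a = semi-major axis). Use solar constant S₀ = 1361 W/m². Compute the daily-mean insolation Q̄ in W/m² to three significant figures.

Q̄ ≈ 304 W/m²

Solar declination: sin δ = sin ε · sin λ_s = sin 23.44° × sin 341.2° = -0.12819, so δ = -7.365°.
cos H₀ = −tan(+32.4°) tan(-7.365°) = 0.0820, H₀ = 1.4887 rad.
Bracket: H₀ sin φ sin δ + cos φ cos δ sin H₀ = 1.4887×0.53583×-0.12819 + 0.84433×0.99175×0.99663 = -0.102256 + 0.834542 = 0.732286.
Inverse-square distance factor (a/d)² = 0.9784² = 0.957267.
Q̄ = (S₀/π) × 0.957267 × [bracket] = (1361/π) × 0.957267 × 0.732286 = 303.7 W/m².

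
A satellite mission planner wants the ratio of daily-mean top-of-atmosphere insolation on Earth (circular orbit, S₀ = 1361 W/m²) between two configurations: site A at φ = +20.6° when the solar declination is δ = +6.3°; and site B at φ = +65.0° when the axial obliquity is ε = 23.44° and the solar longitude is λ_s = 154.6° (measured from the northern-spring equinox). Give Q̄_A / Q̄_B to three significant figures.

— Configuration A (φ=+20.6°):
cos H₀ = −tan(+20.6°) tan(+6.300°) = -0.0415, H₀ = 1.6123 rad.
Bracket: H₀ sin φ sin δ + cos φ cos δ sin H₀ = 1.6123×0.35184×0.10973 + 0.93606×0.99396×0.99914 = 0.062247 + 0.929606 = 0.991853.
Q̄ = (S₀/π) × [bracket] = (1361/π) × 0.991853 = 429.69 W/m².
— Configuration B (φ=+65.0°):
Solar declination: sin δ = sin ε · sin λ_s = sin 23.44° × sin 154.6° = 0.17063, so δ = +9.824°.
cos H₀ = −tan(+65.0°) tan(+9.824°) = -0.3714, H₀ = 1.9513 rad.
Bracket: H₀ sin φ sin δ + cos φ cos δ sin H₀ = 1.9513×0.90631×0.17063 + 0.42262×0.98534×0.92849 = 0.301756 + 0.386646 = 0.688402.
Q̄ = (S₀/π) × [bracket] = (1361/π) × 0.688402 = 298.23 W/m².
Ratio Q̄_A / Q̄_B = 429.69 / 298.23 = 1.441.

Q̄_A / Q̄_B ≈ 1.44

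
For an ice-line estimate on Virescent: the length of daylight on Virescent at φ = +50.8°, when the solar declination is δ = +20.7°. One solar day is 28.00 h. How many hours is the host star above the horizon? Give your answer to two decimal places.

cos H₀ = −tan φ · tan δ = −tan(+50.8°) × tan(+20.700°) = -0.4633, so H₀ = 2.0525 rad = 117.60°.
Daylight = 2H₀/(2π) × 28.00 h = (2.0525/π) × 28.00 = 18.29 h.

18.29 h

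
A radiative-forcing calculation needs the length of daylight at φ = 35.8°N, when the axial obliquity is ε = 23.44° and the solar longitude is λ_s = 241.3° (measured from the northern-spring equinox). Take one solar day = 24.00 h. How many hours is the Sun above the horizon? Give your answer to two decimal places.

Solar declination: sin δ = sin ε · sin λ_s = sin 23.44° × sin 241.3° = -0.34892, so δ = -20.421°.
cos H₀ = −tan φ · tan δ = −tan(+35.8°) × tan(-20.421°) = 0.2685, so H₀ = 1.2989 rad = 74.42°.
Daylight = 2H₀/(2π) × 24.00 h = (1.2989/π) × 24.00 = 9.92 h.

9.92 h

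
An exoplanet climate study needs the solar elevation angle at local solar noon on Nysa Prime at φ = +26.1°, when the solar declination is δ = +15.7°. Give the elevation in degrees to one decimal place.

79.6°

At local noon the hour angle is zero, so the zenith angle equals |φ − δ| = |+26.1° − (+15.700°)| = 10.400°.
Elevation = 90° − 10.400° = 79.6°.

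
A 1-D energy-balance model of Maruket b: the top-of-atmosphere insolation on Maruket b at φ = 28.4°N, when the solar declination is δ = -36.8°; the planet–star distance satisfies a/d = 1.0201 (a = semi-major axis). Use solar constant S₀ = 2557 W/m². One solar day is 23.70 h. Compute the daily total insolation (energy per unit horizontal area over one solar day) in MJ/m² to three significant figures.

22.8 MJ/m²

cos H₀ = −tan(+28.4°) tan(-36.800°) = 0.4045, H₀ = 1.1544 rad.
Bracket: H₀ sin φ sin δ + cos φ cos δ sin H₀ = 1.1544×0.47562×-0.59902 + 0.87965×0.80073×0.91454 = -0.328895 + 0.644167 = 0.315272.
Inverse-square distance factor (a/d)² = 1.0201² = 1.040604.
Q̄ = (S₀/π) × 1.040604 × [bracket] = (2557/π) × 1.040604 × 0.315272 = 267.02 W/m².
Daily total = Q̄ × 23.70 h × 3600 s/h = 267.02 × 23.70 × 3600 / 10⁶ = 22.78 MJ/m².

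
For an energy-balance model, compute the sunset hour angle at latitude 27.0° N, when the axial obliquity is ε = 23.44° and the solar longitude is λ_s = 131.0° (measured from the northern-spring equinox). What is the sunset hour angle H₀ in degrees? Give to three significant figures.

H₀ = 99.2°

Solar declination: sin δ = sin ε · sin λ_s = sin 23.44° × sin 131.0° = 0.30021, so δ = +17.471°.
cos H₀ = −tan φ · tan δ = −tan(+27.0°) × tan(+17.471°) = -0.1604, so H₀ = 1.7319 rad = 99.23°.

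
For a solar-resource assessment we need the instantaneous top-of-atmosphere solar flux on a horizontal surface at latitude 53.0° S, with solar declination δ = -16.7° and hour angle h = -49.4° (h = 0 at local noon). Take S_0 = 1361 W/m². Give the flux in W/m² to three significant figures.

cos θ_z = sin ϕ sin δ + cos ϕ cos δ cos h = 0.229496 + 0.375127 = 0.604623.
Flux = S_0 · cos θ_z = 1361 × 0.604623 = 822.9 W/m².

823 W/m²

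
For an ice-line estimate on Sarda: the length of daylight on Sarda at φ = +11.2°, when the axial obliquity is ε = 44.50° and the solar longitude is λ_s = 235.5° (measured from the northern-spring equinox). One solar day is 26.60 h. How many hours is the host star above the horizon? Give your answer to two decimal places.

12.11 h

Solar declination: sin δ = sin ε · sin λ_s = sin 44.50° × sin 235.5° = -0.57764, so δ = -35.285°.
cos H₀ = −tan φ · tan δ = −tan(+11.2°) × tan(-35.285°) = 0.1401, so H₀ = 1.4302 rad = 81.95°.
Daylight = 2H₀/(2π) × 26.60 h = (1.4302/π) × 26.60 = 12.11 h.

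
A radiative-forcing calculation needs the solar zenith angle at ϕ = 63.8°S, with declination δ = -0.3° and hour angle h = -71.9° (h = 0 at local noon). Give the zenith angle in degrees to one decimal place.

θ_z = 81.8°

cos θ_z = sin ϕ sin δ + cos ϕ cos δ cos h = 0.004698 + 0.137164 = 0.141862.
θ_z = arccos(0.141862) = 81.8°.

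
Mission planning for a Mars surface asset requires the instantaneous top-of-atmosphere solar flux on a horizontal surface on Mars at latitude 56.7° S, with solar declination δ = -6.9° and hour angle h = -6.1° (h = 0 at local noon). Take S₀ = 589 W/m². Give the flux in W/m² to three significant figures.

cos θ_z = sin φ sin δ + cos φ cos δ cos h = 0.100411 + 0.541960 = 0.642371.
Flux = S₀ · cos θ_z = 589 × 0.642371 = 378.4 W/m².

378 W/m²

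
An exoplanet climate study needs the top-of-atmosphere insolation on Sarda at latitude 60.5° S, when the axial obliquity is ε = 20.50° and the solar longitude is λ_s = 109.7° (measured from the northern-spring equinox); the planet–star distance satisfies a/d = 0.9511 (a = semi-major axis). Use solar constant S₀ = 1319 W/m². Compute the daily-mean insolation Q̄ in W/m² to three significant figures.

Q̄ ≈ 40.2 W/m²

Solar declination: sin δ = sin ε · sin λ_s = sin 20.50° × sin 109.7° = 0.32971, so δ = +19.251°.
cos H₀ = −tan(-60.5°) tan(+19.251°) = 0.6173, H₀ = 0.9055 rad.
Bracket: H₀ sin φ sin δ + cos φ cos δ sin H₀ = 0.9055×-0.87036×0.32971 + 0.49242×0.94408×0.78675 = -0.259848 + 0.365747 = 0.105899.
Inverse-square distance factor (a/d)² = 0.9511² = 0.904591.
Q̄ = (S₀/π) × 0.904591 × [bracket] = (1319/π) × 0.904591 × 0.105899 = 40.22 W/m².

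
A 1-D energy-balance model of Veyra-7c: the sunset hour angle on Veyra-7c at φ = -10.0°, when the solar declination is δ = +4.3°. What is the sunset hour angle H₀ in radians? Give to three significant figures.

cos H₀ = −tan φ · tan δ = −tan(-10.0°) × tan(+4.300°) = 0.0133, so H₀ = 1.5575 rad = 89.24°.

H₀ = 1.56 rad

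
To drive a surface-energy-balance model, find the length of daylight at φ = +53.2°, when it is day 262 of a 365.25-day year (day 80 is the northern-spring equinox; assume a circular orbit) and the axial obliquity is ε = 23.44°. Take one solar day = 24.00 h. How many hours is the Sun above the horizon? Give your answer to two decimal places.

Solar longitude: λ_s = 360° × (262 − 80)/365.25 = 179.384°.
sin δ = sin 23.44° × sin 179.384° = 0.00428, so δ = +0.245°.
cos H₀ = −tan φ · tan δ = −tan(+53.2°) × tan(+0.245°) = -0.0057, so H₀ = 1.5765 rad = 90.33°.
Daylight = 2H₀/(2π) × 24.00 h = (1.5765/π) × 24.00 = 12.04 h.

12.04 h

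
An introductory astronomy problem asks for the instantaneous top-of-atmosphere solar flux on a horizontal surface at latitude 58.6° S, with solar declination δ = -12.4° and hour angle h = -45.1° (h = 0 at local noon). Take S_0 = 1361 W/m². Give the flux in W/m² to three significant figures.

738 W/m²

cos θ_z = sin ϕ sin δ + cos ϕ cos δ cos h = 0.183288 + 0.359187 = 0.542475.
Flux = S_0 · cos θ_z = 1361 × 0.542475 = 738.3 W/m².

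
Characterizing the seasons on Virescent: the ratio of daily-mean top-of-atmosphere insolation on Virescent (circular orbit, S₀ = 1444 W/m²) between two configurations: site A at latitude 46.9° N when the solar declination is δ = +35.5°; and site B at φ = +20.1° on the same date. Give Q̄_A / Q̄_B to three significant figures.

— Configuration A (φ=+46.9°):
cos H₀ = −tan(+46.9°) tan(+35.500°) = -0.7622, H₀ = 2.4376 rad.
Bracket: H₀ sin φ sin δ + cos φ cos δ sin H₀ = 2.4376×0.73016×0.58070 + 0.68327×0.81412×0.64729 = 1.033552 + 0.360064 = 1.393616.
Q̄ = (S₀/π) × [bracket] = (1444/π) × 1.393616 = 640.56 W/m².
— Configuration B (φ=+20.1°):
cos H₀ = −tan(+20.1°) tan(+35.500°) = -0.2610, H₀ = 1.8349 rad.
Bracket: H₀ sin φ sin δ + cos φ cos δ sin H₀ = 1.8349×0.34366×0.58070 + 0.93909×0.81412×0.96533 = 0.366179 + 0.738026 = 1.104205.
Q̄ = (S₀/π) × [bracket] = (1444/π) × 1.104205 = 507.54 W/m².
Ratio Q̄_A / Q̄_B = 640.56 / 507.54 = 1.262.

Q̄_A / Q̄_B ≈ 1.26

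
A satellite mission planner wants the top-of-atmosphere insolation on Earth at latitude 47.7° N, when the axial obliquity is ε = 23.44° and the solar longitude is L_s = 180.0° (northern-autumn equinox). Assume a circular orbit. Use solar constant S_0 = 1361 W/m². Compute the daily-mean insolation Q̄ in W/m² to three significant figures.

Solar declination: sin δ = sin ε · sin L_s = sin 23.44° × sin 180.0° = 0.00000, so δ = +0.000°.
cos h₀ = −tan(+47.7°) tan(+0.000°) = -0.0000, h₀ = 1.5708 rad.
Bracket: h₀ sin ϕ sin δ + cos ϕ cos δ sin h₀ = 1.5708×0.73963×0.00000 + 0.67301×1.00000×1.00000 = 0.000000 + 0.673010 = 0.673010.
Q̄ = (S_0/π) × [bracket] = (1361/π) × 0.673010 = 291.6 W/m².

Q̄ ≈ 292 W/m²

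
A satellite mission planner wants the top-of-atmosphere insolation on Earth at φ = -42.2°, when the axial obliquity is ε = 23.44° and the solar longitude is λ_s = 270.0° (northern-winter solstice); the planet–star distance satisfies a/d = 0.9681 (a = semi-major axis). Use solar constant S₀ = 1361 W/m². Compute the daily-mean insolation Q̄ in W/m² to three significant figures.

Q̄ ≈ 468 W/m²

Solar declination: sin δ = sin ε · sin λ_s = sin 23.44° × sin 270.0° = -0.39779, so δ = -23.440°.
cos H₀ = −tan(-42.2°) tan(-23.440°) = -0.3931, H₀ = 1.9748 rad.
Bracket: H₀ sin φ sin δ + cos φ cos δ sin H₀ = 1.9748×-0.67172×-0.39779 + 0.74080×0.91748×0.91948 = 0.527673 + 0.624942 = 1.152615.
Inverse-square distance factor (a/d)² = 0.9681² = 0.937218.
Q̄ = (S₀/π) × 0.937218 × [bracket] = (1361/π) × 0.937218 × 1.152615 = 468.0 W/m².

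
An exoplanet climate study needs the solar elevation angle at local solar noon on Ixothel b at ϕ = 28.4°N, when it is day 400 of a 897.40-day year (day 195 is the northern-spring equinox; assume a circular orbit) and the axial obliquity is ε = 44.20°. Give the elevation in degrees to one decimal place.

Solar longitude: L_s = 360° × (400 − 195)/897.40 = 82.238°.
sin δ = sin 44.20° × sin 82.238° = 0.69078, so δ = +43.692°.
At local noon the hour angle is zero, so the zenith angle equals |ϕ − δ| = |+28.4° − (+43.692°)| = 15.292°.
Elevation = 90° − 15.292° = 74.7°.

74.7°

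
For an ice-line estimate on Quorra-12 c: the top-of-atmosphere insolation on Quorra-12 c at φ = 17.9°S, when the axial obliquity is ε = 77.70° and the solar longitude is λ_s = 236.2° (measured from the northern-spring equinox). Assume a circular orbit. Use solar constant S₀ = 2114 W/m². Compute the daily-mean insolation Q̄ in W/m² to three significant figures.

Q̄ ≈ 676 W/m²

Solar declination: sin δ = sin ε · sin λ_s = sin 77.70° × sin 236.2° = -0.81191, so δ = -54.283°.
cos H₀ = −tan(-17.9°) tan(-54.283°) = -0.4492, H₀ = 2.0367 rad.
Bracket: H₀ sin φ sin δ + cos φ cos δ sin H₀ = 2.0367×-0.30736×-0.81191 + 0.95159×0.58378×0.89343 = 0.508256 + 0.496318 = 1.004574.
Q̄ = (S₀/π) × [bracket] = (2114/π) × 1.004574 = 676.0 W/m².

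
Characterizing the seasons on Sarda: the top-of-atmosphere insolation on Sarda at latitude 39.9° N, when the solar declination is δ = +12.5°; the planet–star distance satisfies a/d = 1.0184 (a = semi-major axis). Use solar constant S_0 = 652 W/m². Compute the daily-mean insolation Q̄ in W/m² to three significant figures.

Q̄ ≈ 211 W/m²

cos h₀ = −tan(+39.9°) tan(+12.500°) = -0.1854, h₀ = 1.7572 rad.
Bracket: h₀ sin ϕ sin δ + cos ϕ cos δ sin h₀ = 1.7572×0.64145×0.21644 + 0.76717×0.97630×0.98267 = 0.243962 + 0.736008 = 0.979970.
Inverse-square distance factor (a/d)² = 1.0184² = 1.037139.
Q̄ = (S_0/π) × 1.037139 × [bracket] = (652/π) × 1.037139 × 0.979970 = 210.9 W/m².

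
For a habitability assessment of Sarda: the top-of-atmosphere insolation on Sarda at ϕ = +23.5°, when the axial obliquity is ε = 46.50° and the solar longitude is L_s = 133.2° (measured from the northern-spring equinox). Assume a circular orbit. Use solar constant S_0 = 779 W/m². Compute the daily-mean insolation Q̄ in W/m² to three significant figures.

Q̄ ≈ 282 W/m²

Solar declination: sin δ = sin ε · sin L_s = sin 46.50° × sin 133.2° = 0.52878, so δ = +31.923°.
cos h₀ = −tan(+23.5°) tan(+31.923°) = -0.2709, h₀ = 1.8451 rad.
Bracket: h₀ sin ϕ sin δ + cos ϕ cos δ sin h₀ = 1.8451×0.39875×0.52878 + 0.91706×0.84876×0.96261 = 0.389041 + 0.749261 = 1.138302.
Q̄ = (S_0/π) × [bracket] = (779/π) × 1.138302 = 282.3 W/m².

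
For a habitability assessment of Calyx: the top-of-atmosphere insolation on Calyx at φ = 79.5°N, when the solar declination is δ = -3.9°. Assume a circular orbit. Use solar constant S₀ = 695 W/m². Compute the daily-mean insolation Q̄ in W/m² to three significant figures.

cos H₀ = −tan(+79.5°) tan(-3.900°) = 0.3678, H₀ = 1.1941 rad.
Bracket: H₀ sin φ sin δ + cos φ cos δ sin H₀ = 1.1941×0.98325×-0.06802 + 0.18224×0.99768×0.92989 = -0.079862 + 0.169070 = 0.089208.
Q̄ = (S₀/π) × [bracket] = (695/π) × 0.089208 = 19.74 W/m².

Q̄ ≈ 19.7 W/m²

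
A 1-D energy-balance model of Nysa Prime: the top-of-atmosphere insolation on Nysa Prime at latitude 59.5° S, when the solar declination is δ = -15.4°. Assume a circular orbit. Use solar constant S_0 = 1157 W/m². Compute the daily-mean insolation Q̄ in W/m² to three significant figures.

cos h₀ = −tan(-59.5°) tan(-15.400°) = -0.4676, h₀ = 2.0574 rad.
Bracket: h₀ sin ϕ sin δ + cos ϕ cos δ sin h₀ = 2.0574×-0.86163×-0.26556 + 0.50754×0.96410×0.88393 = 0.470763 + 0.432524 = 0.903287.
Q̄ = (S_0/π) × [bracket] = (1157/π) × 0.903287 = 332.7 W/m².

Q̄ ≈ 333 W/m²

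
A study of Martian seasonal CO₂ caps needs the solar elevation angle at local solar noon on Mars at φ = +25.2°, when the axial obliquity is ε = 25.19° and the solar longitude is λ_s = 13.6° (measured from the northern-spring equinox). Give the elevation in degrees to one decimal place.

Solar declination: sin δ = sin ε · sin λ_s = sin 25.19° × sin 13.6° = 0.10008, so δ = +5.744°.
At local noon the hour angle is zero, so the zenith angle equals |φ − δ| = |+25.2° − (+5.744°)| = 19.456°.
Elevation = 90° − 19.456° = 70.5°.

70.5°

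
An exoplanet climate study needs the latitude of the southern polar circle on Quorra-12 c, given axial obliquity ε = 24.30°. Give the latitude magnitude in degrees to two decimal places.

The polar circle is the lowest latitude that experiences at least one full rotation of continuous darkness at the northern-summer solstice; it lies at |φ| = 90° − ε = 90° − 24.30° = 65.70°.

65.70°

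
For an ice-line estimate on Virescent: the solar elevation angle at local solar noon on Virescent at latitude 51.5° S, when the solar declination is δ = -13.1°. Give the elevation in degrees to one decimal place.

51.6°

At local noon the hour angle is zero, so the zenith angle equals |ϕ − δ| = |-51.5° − (-13.100°)| = 38.400°.
Elevation = 90° − 38.400° = 51.6°.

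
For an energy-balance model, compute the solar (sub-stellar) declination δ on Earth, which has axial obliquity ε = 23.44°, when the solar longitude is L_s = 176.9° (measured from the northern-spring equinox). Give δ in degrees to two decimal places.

δ = +1.23°

sin δ = sin ε · sin L_s = sin 23.44° × sin 176.9° = 0.021512.
δ = arcsin(0.021512) = +1.23°.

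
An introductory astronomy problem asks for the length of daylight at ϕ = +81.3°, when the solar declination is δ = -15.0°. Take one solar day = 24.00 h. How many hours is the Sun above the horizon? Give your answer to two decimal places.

cos h₀ = −tan ϕ · tan δ = 1.7511 ≥ 1, so the Sun never rises (polar night) and h₀ = 0.
Daylight = 2h₀/(2π) × 24.00 h = (0.0000/π) × 24.00 = 0.00 h.

0.00 h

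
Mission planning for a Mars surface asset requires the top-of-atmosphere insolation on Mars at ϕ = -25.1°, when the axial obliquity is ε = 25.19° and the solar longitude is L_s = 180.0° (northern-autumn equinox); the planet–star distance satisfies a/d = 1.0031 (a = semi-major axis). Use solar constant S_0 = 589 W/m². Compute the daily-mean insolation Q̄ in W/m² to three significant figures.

Q̄ ≈ 171 W/m²

Solar declination: sin δ = sin ε · sin L_s = sin 25.19° × sin 180.0° = 0.00000, so δ = +0.000°.
cos h₀ = −tan(-25.1°) tan(+0.000°) = 0.0000, h₀ = 1.5708 rad.
Bracket: h₀ sin ϕ sin δ + cos ϕ cos δ sin h₀ = 1.5708×-0.42420×0.00000 + 0.90557×1.00000×1.00000 = -0.000000 + 0.905570 = 0.905570.
Inverse-square distance factor (a/d)² = 1.0031² = 1.006210.
Q̄ = (S_0/π) × 1.006210 × [bracket] = (589/π) × 1.006210 × 0.905570 = 170.8 W/m².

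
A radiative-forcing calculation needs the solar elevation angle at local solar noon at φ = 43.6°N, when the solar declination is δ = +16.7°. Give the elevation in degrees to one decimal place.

63.1°

At local noon the hour angle is zero, so the zenith angle equals |φ − δ| = |+43.6° − (+16.700°)| = 26.900°.
Elevation = 90° − 26.900° = 63.1°.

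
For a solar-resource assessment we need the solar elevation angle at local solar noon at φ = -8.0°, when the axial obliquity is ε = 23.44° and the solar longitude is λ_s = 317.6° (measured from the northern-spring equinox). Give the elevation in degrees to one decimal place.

82.4°

Solar declination: sin δ = sin ε · sin λ_s = sin 23.44° × sin 317.6° = -0.26823, so δ = -15.559°.
At local noon the hour angle is zero, so the zenith angle equals |φ − δ| = |-8.0° − (-15.559°)| = 7.559°.
Elevation = 90° − 7.559° = 82.4°.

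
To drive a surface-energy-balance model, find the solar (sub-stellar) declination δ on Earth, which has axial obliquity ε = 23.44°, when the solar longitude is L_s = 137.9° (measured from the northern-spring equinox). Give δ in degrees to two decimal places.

sin δ = sin ε · sin L_s = sin 23.44° × sin 137.9° = 0.266688.
δ = arcsin(0.266688) = +15.47°.

δ = +15.47°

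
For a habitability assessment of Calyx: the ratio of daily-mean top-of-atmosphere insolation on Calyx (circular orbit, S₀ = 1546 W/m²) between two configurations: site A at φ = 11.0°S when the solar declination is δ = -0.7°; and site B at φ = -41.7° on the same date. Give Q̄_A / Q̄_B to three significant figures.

— Configuration A (φ=-11.0°):
cos H₀ = −tan(-11.0°) tan(-0.700°) = -0.0024, H₀ = 1.5732 rad.
Bracket: H₀ sin φ sin δ + cos φ cos δ sin H₀ = 1.5732×-0.19081×-0.01222 + 0.98163×0.99993×1.00000 = 0.003668 + 0.981561 = 0.985229.
Q̄ = (S₀/π) × [bracket] = (1546/π) × 0.985229 = 484.84 W/m².
— Configuration B (φ=-41.7°):
cos H₀ = −tan(-41.7°) tan(-0.700°) = -0.0109, H₀ = 1.5817 rad.
Bracket: H₀ sin φ sin δ + cos φ cos δ sin H₀ = 1.5817×-0.66523×-0.01222 + 0.74664×0.99993×0.99994 = 0.012858 + 0.746543 = 0.759401.
Q̄ = (S₀/π) × [bracket] = (1546/π) × 0.759401 = 373.71 W/m².
Ratio Q̄_A / Q̄_B = 484.84 / 373.71 = 1.297.

Q̄_A / Q̄_B ≈ 1.30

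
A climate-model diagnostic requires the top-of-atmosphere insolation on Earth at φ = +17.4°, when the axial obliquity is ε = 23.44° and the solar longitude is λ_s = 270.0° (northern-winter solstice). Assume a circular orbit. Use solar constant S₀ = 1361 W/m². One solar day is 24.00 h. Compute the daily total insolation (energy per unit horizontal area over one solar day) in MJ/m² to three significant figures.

Solar declination: sin δ = sin ε · sin λ_s = sin 23.44° × sin 270.0° = -0.39779, so δ = -23.440°.
cos H₀ = −tan(+17.4°) tan(-23.440°) = 0.1359, H₀ = 1.4345 rad.
Bracket: H₀ sin φ sin δ + cos φ cos δ sin H₀ = 1.4345×0.29904×-0.39779 + 0.95424×0.91748×0.99073 = -0.170641 + 0.867380 = 0.696739.
Q̄ = (S₀/π) × [bracket] = (1361/π) × 0.696739 = 301.84 W/m².
Daily total = Q̄ × 24.00 h × 3600 s/h = 301.84 × 24.00 × 3600 / 10⁶ = 26.08 MJ/m².

26.1 MJ/m²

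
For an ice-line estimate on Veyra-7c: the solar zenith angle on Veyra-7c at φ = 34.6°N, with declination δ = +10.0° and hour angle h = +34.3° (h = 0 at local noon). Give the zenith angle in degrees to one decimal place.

cos θ_z = sin φ sin δ + cos φ cos δ cos h = 0.098605 + 0.669661 = 0.768266.
θ_z = arccos(0.768266) = 39.8°.

θ_z = 39.8°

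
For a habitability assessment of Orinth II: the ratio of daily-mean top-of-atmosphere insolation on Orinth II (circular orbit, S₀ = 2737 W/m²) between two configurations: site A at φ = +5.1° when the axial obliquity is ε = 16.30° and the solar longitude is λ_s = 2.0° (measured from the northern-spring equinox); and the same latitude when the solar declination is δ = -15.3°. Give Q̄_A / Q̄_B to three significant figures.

— Configuration A (φ=+5.1°):
Solar declination: sin δ = sin ε · sin λ_s = sin 16.30° × sin 2.0° = 0.00980, so δ = +0.561°.
cos H₀ = −tan(+5.1°) tan(+0.561°) = -0.0009, H₀ = 1.5717 rad.
Bracket: H₀ sin φ sin δ + cos φ cos δ sin H₀ = 1.5717×0.08889×0.00980 + 0.99604×0.99995×1.00000 = 0.001369 + 0.995990 = 0.997359.
Q̄ = (S₀/π) × [bracket] = (2737/π) × 0.997359 = 868.91 W/m².
— Configuration B (φ=+5.1°):
cos H₀ = −tan(+5.1°) tan(-15.300°) = 0.0244, H₀ = 1.5464 rad.
Bracket: H₀ sin φ sin δ + cos φ cos δ sin H₀ = 1.5464×0.08889×-0.26387 + 0.99604×0.96456×0.99970 = -0.036271 + 0.960452 = 0.924181.
Q̄ = (S₀/π) × [bracket] = (2737/π) × 0.924181 = 805.16 W/m².
Ratio Q̄_A / Q̄_B = 868.91 / 805.16 = 1.079.

Q̄_A / Q̄_B ≈ 1.08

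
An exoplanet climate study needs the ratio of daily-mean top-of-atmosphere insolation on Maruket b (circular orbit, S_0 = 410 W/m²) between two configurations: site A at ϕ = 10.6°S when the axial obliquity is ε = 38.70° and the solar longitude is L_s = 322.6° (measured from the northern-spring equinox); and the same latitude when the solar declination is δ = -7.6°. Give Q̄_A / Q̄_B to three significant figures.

— Configuration A (ϕ=-10.6°):
Solar declination: sin δ = sin ε · sin L_s = sin 38.70° × sin 322.6° = -0.37976, so δ = -22.319°.
cos h₀ = −tan(-10.6°) tan(-22.319°) = -0.0768, h₀ = 1.6477 rad.
Bracket: h₀ sin ϕ sin δ + cos ϕ cos δ sin h₀ = 1.6477×-0.18395×-0.37976 + 0.98294×0.92509×0.99704 = 0.115103 + 0.906616 = 1.021719.
Q̄ = (S_0/π) × [bracket] = (410/π) × 1.021719 = 133.34 W/m².
— Configuration B (ϕ=-10.6°):
cos h₀ = −tan(-10.6°) tan(-7.600°) = -0.0250, h₀ = 1.5958 rad.
Bracket: h₀ sin ϕ sin δ + cos ϕ cos δ sin h₀ = 1.5958×-0.18395×-0.13226 + 0.98294×0.99122×0.99969 = 0.038825 + 0.974008 = 1.012833.
Q̄ = (S_0/π) × [bracket] = (410/π) × 1.012833 = 132.18 W/m².
Ratio Q̄_A / Q̄_B = 133.34 / 132.18 = 1.009.

Q̄_A / Q̄_B ≈ 1.01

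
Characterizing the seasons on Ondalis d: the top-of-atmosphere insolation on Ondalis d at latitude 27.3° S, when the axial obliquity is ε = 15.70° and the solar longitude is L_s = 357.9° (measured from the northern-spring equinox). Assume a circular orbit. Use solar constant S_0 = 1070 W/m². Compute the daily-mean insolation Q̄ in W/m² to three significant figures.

Solar declination: sin δ = sin ε · sin L_s = sin 15.70° × sin 357.9° = -0.00992, so δ = -0.568°.
cos h₀ = −tan(-27.3°) tan(-0.568°) = -0.0051, h₀ = 1.5759 rad.
Bracket: h₀ sin ϕ sin δ + cos ϕ cos δ sin h₀ = 1.5759×-0.45865×-0.00992 + 0.88862×0.99995×0.99999 = 0.007170 + 0.888567 = 0.895737.
Q̄ = (S_0/π) × [bracket] = (1070/π) × 0.895737 = 305.1 W/m².

Q̄ ≈ 305 W/m²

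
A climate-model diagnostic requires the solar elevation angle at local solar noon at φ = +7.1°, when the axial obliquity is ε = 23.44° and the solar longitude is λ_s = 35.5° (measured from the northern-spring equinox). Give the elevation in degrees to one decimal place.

Solar declination: sin δ = sin ε · sin λ_s = sin 23.44° × sin 35.5° = 0.23100, so δ = +13.356°.
At local noon the hour angle is zero, so the zenith angle equals |φ − δ| = |+7.1° − (+13.356°)| = 6.256°.
Elevation = 90° − 6.256° = 83.7°.

83.7°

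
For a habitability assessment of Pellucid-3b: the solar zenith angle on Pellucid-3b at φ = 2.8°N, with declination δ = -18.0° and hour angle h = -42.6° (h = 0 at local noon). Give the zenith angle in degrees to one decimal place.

cos θ_z = sin φ sin δ + cos φ cos δ cos h = -0.015095 + 0.699234 = 0.684139.
θ_z = arccos(0.684139) = 46.8°.

θ_z = 46.8°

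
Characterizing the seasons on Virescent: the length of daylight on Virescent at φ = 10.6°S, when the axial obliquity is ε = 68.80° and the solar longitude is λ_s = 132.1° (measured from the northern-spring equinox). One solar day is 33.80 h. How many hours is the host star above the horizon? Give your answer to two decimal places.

Solar declination: sin δ = sin ε · sin λ_s = sin 68.80° × sin 132.1° = 0.69176, so δ = +43.770°.
cos H₀ = −tan φ · tan δ = −tan(-10.6°) × tan(+43.770°) = 0.1793, so H₀ = 1.3905 rad = 79.67°.
Daylight = 2H₀/(2π) × 33.80 h = (1.3905/π) × 33.80 = 14.96 h.

14.96 h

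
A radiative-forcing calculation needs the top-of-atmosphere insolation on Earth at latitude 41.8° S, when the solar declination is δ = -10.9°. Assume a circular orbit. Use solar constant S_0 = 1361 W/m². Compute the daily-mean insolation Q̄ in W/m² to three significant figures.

Q̄ ≈ 408 W/m²

cos h₀ = −tan(-41.8°) tan(-10.900°) = -0.1722, h₀ = 1.7438 rad.
Bracket: h₀ sin ϕ sin δ + cos ϕ cos δ sin h₀ = 1.7438×-0.66653×-0.18910 + 0.74548×0.98196×0.98507 = 0.219790 + 0.721102 = 0.940892.
Q̄ = (S_0/π) × [bracket] = (1361/π) × 0.940892 = 407.6 W/m².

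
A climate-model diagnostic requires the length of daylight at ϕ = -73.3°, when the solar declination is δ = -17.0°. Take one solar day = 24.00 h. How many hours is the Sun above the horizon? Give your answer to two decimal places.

24.00 h

Sunrise equation: cos h₀ = −tan ϕ · tan δ = -1.0191 ≤ −1, so the Sun never sets (polar day) and h₀ = π.
Daylight = 2h₀/(2π) × 24.00 h = (3.1416/π) × 24.00 = 24.00 h.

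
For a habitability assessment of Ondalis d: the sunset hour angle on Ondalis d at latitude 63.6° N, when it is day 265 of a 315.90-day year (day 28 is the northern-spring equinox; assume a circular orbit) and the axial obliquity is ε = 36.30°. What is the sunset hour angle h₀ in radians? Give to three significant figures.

Solar longitude: L_s = 360° × (265 − 28)/315.90 = 270.085°.
sin δ = sin 36.30° × sin 270.085° = -0.59201, so δ = -36.300°.
cos h₀ = −tan ϕ · tan δ = 1.4798 ≥ 1, so the host star never rises (polar night) and h₀ = 0.

h₀ = 0.00 rad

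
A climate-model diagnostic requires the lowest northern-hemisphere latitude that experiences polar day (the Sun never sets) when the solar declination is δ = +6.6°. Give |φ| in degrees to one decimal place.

Polar day requires cos H₀ = −tan φ tan δ ≤ −1, i.e. tan φ tan δ ≥ 1.
The boundary is |tan φ| · |tan δ| = 1, so |φ| = 90° − |δ| = 90° − 6.6° = 83.4° in the northern hemisphere.

|φ| = 83.4°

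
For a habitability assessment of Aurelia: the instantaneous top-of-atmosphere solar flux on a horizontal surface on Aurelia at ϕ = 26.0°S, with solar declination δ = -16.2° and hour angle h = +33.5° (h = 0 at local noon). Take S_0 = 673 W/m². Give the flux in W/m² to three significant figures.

cos θ_z = sin ϕ sin δ + cos ϕ cos δ cos h = 0.122302 + 0.719732 = 0.842034.
Flux = S_0 · cos θ_z = 673 × 0.842034 = 566.7 W/m².

567 W/m²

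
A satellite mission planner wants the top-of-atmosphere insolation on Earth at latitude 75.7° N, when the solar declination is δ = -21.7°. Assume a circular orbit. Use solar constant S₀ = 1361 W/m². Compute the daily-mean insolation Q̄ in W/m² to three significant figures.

Q̄ ≈ 0.00 W/m²

cos H₀ = −tan(+75.7°) tan(-21.700°) = 1.5612 ≥ 1 ⇒ polar night, H₀ = 0 and Q̄ = 0.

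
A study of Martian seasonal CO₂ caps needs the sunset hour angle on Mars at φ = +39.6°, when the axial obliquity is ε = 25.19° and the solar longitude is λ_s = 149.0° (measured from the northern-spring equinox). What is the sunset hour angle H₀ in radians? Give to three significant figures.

Solar declination: sin δ = sin ε · sin λ_s = sin 25.19° × sin 149.0° = 0.21921, so δ = +12.663°.
cos H₀ = −tan φ · tan δ = −tan(+39.6°) × tan(+12.663°) = -0.1859, so H₀ = 1.7578 rad = 100.71°.

H₀ = 1.76 rad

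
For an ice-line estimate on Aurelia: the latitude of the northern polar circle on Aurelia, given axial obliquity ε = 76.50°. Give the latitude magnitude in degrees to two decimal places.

13.50°

The polar circle is the lowest latitude that experiences at least one full rotation of continuous daylight at the northern-summer solstice; it lies at |ϕ| = 90° − ε = 90° − 76.50° = 13.50°.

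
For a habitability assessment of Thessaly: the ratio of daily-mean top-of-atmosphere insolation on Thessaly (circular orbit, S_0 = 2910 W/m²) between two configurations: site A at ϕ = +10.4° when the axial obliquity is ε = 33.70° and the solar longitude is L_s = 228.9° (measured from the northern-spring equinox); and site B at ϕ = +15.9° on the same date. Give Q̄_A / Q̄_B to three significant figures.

Q̄_A / Q̄_B ≈ 1.11

— Configuration A (ϕ=+10.4°):
Solar declination: sin δ = sin ε · sin L_s = sin 33.70° × sin 228.9° = -0.41811, so δ = -24.715°.
cos h₀ = −tan(+10.4°) tan(-24.715°) = 0.0845, h₀ = 1.4862 rad.
Bracket: h₀ sin ϕ sin δ + cos ϕ cos δ sin h₀ = 1.4862×0.18052×-0.41811 + 0.98357×0.90840×0.99643 = -0.112174 + 0.890285 = 0.778111.
Q̄ = (S_0/π) × [bracket] = (2910/π) × 0.778111 = 720.75 W/m².
— Configuration B (ϕ=+15.9°):
cos h₀ = −tan(+15.9°) tan(-24.715°) = 0.1311, h₀ = 1.4393 rad.
Bracket: h₀ sin ϕ sin δ + cos ϕ cos δ sin h₀ = 1.4393×0.27396×-0.41811 + 0.96174×0.90840×0.99137 = -0.164865 + 0.866105 = 0.701240.
Q̄ = (S_0/π) × [bracket] = (2910/π) × 0.701240 = 649.55 W/m².
Ratio Q̄_A / Q̄_B = 720.75 / 649.55 = 1.110.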